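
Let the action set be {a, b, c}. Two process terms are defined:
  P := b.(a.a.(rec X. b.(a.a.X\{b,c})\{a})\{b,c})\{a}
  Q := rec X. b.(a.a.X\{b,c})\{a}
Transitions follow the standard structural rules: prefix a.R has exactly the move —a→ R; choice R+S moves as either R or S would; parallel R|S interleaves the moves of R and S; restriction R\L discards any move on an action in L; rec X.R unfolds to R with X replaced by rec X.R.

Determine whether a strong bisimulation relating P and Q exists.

LTS(P): 2 reachable states
  s0 = b.(a.a.(rec X. b.(a.a.X\{b,c})\{a})\{b,c})\{a} → -b-> s1
  s1 = (a.a.(rec X. b.(a.a.X\{b,c})\{a})\{b,c})\{a} → deadlocked
LTS(Q): 2 reachable states
  t0 = rec X. b.(a.a.X\{b,c})\{a} → -b-> t1
  t1 = (a.a.(rec X. b.(a.a.X\{b,c})\{a})\{b,c})\{a} → deadlocked
Partition-refinement fixed point:
  B0 = {s0, t0}
  B1 = {s1, t1}
s0 ∈ B0, t0 ∈ B0 → same block

YES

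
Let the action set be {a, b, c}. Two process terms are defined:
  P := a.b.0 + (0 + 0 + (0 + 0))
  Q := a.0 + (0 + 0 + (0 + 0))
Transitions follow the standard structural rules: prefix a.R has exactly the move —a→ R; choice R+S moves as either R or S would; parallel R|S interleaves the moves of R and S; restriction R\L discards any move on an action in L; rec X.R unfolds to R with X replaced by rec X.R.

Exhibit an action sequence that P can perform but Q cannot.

ab

Reachable graph of P (3 states):
  u0 = a.b.0 + (0 + 0 + (0 + 0)) :: --a--▸ u1
  u1 = b.0 :: --b--▸ u2
  u2 = 0 :: deadlocked
Reachable graph of Q (2 states):
  v0 = a.0 + (0 + 0 + (0 + 0)) :: --a--▸ v1
  v1 = 0 :: deadlocked
Executing ab from P (initial set {u0}):
  after a @ step 1: {u1}
  after b @ step 2: {u2}
  — P admits the full trace.
Executing ab from Q (initial set {v0}):
  after a @ step 1: {v1}
  after b @ step 2: ∅  — Q cannot continue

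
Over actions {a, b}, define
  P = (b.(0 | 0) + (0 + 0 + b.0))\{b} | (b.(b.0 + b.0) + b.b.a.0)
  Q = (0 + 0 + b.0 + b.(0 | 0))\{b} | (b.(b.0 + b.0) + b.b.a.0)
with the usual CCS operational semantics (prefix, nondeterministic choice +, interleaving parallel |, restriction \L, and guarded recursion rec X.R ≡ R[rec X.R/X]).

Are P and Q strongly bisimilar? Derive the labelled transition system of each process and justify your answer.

P ~ Q

P's transition system — 5 states:
  m0 = (b.(0 | 0) + (0 + 0 + b.0))\{b} | (b.(b.0 + b.0) + b.b.a.0) | -b-> m1, -b-> m2
  m1 = (b.(0 | 0) + (0 + 0 + b.0))\{b} | (b.0 + b.0) | -b-> m3
  m2 = (b.(0 | 0) + (0 + 0 + b.0))\{b} | b.a.0 | -b-> m4
  m3 = (b.(0 | 0) + (0 + 0 + b.0))\{b} | 0 | deadlocked
  m4 = (b.(0 | 0) + (0 + 0 + b.0))\{b} | a.0 | -a-> m3
Q's transition system — 5 states:
  n0 = (0 + 0 + b.0 + b.(0 | 0))\{b} | (b.(b.0 + b.0) + b.b.a.0) | -b-> n1, -b-> n2
  n1 = (0 + 0 + b.0 + b.(0 | 0))\{b} | (b.0 + b.0) | -b-> n3
  n2 = (0 + 0 + b.0 + b.(0 | 0))\{b} | b.a.0 | -b-> n4
  n3 = (0 + 0 + b.0 + b.(0 | 0))\{b} | 0 | deadlocked
  n4 = (0 + 0 + b.0 + b.(0 | 0))\{b} | a.0 | -a-> n3
Coarsest stable partition (strong bisimilarity classes):
  B0 = {m0, n0}
  B1 = {m2, n2}
  B2 = {m4, n4}
  B3 = {m3, n3}
  B4 = {m1, n1}
m0 ∈ B0, n0 ∈ B0 → same block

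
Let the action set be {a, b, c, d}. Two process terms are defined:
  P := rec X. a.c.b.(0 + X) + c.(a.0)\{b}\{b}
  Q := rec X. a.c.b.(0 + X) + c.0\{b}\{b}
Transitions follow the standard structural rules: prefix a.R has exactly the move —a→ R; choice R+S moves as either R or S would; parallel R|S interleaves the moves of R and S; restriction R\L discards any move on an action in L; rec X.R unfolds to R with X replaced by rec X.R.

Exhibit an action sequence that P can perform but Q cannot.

ca

P's transition system — 6 states:
  s0 = rec X. a.c.b.(0 + X) + c.(a.0)\{b}\{b} | —a→ s1, —c→ s2
  s1 = c.b.(0 + (rec X. a.c.b.(0 + X) + c.(a.0)\{b}\{b})) | —c→ s3
  s2 = (a.0)\{b}\{b} | —a→ s4
  s3 = b.(0 + (rec X. a.c.b.(0 + X) + c.(a.0)\{b}\{b})) | —b→ s5
  s4 = 0\{b}\{b} | stopped
  s5 = 0 + (rec X. a.c.b.(0 + X) + c.(a.0)\{b}\{b}) | —a→ s1, —c→ s2
Q's transition system — 5 states:
  t0 = rec X. a.c.b.(0 + X) + c.0\{b}\{b} | —a→ t1, —c→ t2
  t1 = c.b.(0 + (rec X. a.c.b.(0 + X) + c.0\{b}\{b})) | —c→ t3
  t2 = 0\{b}\{b} | stopped
  t3 = b.(0 + (rec X. a.c.b.(0 + X) + c.0\{b}\{b})) | —b→ t4
  t4 = 0 + (rec X. a.c.b.(0 + X) + c.0\{b}\{b}) | —a→ t1, —c→ t2
Run σ = ⟨ca⟩ on P: start {s0}
  [1] c ⇒ {s2}
  [2] a ⇒ {s4}
  — P admits the full trace.
Run σ = ⟨ca⟩ on Q: start {t0}
  [1] c ⇒ {t2}
  [2] a ⇒ no successor for Q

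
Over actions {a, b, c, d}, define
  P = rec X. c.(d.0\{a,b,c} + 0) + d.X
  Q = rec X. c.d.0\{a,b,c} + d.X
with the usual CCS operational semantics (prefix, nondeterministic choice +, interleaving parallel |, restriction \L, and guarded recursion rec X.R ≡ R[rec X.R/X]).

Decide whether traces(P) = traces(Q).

P's transition system — 3 states:
  m0 = rec X. c.(d.0\{a,b,c} + 0) + d.X has moves —c→ m1, —d→ m0
  m1 = d.0\{a,b,c} + 0 has moves —d→ m2
  m2 = 0\{a,b,c} has moves (no moves)
Q's transition system — 3 states:
  n0 = rec X. c.d.0\{a,b,c} + d.X has moves —c→ n1, —d→ n0
  n1 = d.0\{a,b,c} has moves —d→ n2
  n2 = 0\{a,b,c} has moves (no moves)
Partition-refinement fixed point:
  B0 = {m0, n0}
  B1 = {m1, n1}
  B2 = {m2, n2}
m0 ∈ B0, n0 ∈ B0 → same block
Bisimilar ⇒ trace-equivalent.

YES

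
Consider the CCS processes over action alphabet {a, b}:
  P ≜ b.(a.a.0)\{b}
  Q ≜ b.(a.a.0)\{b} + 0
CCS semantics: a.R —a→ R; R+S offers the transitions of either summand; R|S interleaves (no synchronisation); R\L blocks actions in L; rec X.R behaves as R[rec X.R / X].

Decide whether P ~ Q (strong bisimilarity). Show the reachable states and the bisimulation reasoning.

Reachable graph of P (4 states):
  p0 = b.(a.a.0)\{b} → -b-> p1
  p1 = (a.a.0)\{b} → -a-> p2
  p2 = (a.0)\{b} → -a-> p3
  p3 = 0\{b} → stopped
Reachable graph of Q (4 states):
  q0 = b.(a.a.0)\{b} + 0 → -b-> q1
  q1 = (a.a.0)\{b} → -a-> q2
  q2 = (a.0)\{b} → -a-> q3
  q3 = 0\{b} → stopped
Coarsest stable partition (strong bisimilarity classes):
  B0 = {p0, q0}
  B1 = {p1, q1}
  B2 = {p2, q2}
  B3 = {p3, q3}
p0 ∈ B0, q0 ∈ B0 → same block

bisimilar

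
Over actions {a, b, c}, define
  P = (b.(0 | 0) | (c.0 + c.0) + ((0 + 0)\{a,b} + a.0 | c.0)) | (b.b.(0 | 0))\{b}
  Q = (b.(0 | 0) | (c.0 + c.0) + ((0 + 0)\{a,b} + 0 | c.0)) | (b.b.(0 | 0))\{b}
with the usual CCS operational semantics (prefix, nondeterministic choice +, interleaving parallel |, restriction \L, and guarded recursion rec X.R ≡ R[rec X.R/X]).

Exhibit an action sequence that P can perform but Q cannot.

a

Reachable graph of P (7 states):
  m0 = (b.(0 | 0) | (c.0 + c.0) + ((0 + 0)\{a,b} + a.0 | c.0)) | (b.b.(0 | 0))\{b} :: =a=> m1, =b=> m2, =c=> m3, =c=> m4
  m1 = 0 | c.0 | (b.b.(0 | 0))\{b} :: =c=> m5
  m2 = 0 | 0 | (c.0 + c.0) | (b.b.(0 | 0))\{b} :: =c=> m6
  m3 = a.0 | 0 | (b.b.(0 | 0))\{b} :: =a=> m5
  m4 = b.(0 | 0) | 0 | (b.b.(0 | 0))\{b} :: =b=> m6
  m5 = 0 | 0 | (b.b.(0 | 0))\{b} :: ∅
  m6 = 0 | 0 | 0 | (b.b.(0 | 0))\{b} :: ∅
Reachable graph of Q (5 states):
  n0 = (b.(0 | 0) | (c.0 + c.0) + ((0 + 0)\{a,b} + 0 | c.0)) | (b.b.(0 | 0))\{b} :: =b=> n1, =c=> n2, =c=> n3
  n1 = 0 | 0 | (c.0 + c.0) | (b.b.(0 | 0))\{b} :: =c=> n4
  n2 = 0 | 0 | (b.b.(0 | 0))\{b} :: ∅
  n3 = b.(0 | 0) | 0 | (b.b.(0 | 0))\{b} :: =b=> n4
  n4 = 0 | 0 | 0 | (b.b.(0 | 0))\{b} :: ∅
Executing a from P (initial set {m0}):
  [1] a ⇒ {m1}
  P completes σ.
Executing a from Q (initial set {n0}):
  [1] a ⇒ ∅  — Q cannot continue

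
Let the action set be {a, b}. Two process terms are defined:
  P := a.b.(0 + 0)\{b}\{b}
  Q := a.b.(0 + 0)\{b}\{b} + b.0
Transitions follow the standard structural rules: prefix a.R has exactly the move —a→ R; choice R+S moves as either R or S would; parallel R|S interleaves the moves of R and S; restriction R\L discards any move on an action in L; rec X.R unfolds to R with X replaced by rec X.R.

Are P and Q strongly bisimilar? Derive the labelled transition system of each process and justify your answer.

not bisimilar

LTS(P): 3 reachable states
  p0 = a.b.(0 + 0)\{b}\{b} | --a--▸ p1
  p1 = b.(0 + 0)\{b}\{b} | --b--▸ p2
  p2 = (0 + 0)\{b}\{b} | ·
LTS(Q): 4 reachable states
  q0 = a.b.(0 + 0)\{b}\{b} + b.0 | --a--▸ q1, --b--▸ q2
  q1 = b.(0 + 0)\{b}\{b} | --b--▸ q3
  q2 = 0 | ·
  q3 = (0 + 0)\{b}\{b} | ·
Partition-refinement fixed point:
  B0 = {p0}
  B1 = {p1, q1}
  B2 = {p2, q2, q3}
  B3 = {q0}
p0 ∈ B0, q0 ∈ B3 → different blocks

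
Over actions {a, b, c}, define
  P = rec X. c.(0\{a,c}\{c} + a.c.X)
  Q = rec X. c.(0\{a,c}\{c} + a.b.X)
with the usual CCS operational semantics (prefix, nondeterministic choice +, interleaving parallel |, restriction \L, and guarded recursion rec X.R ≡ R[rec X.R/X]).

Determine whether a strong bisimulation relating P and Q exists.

not bisimilar

Reachable graph of P (3 states):
  s0 = rec X. c.(0\{a,c}\{c} + a.c.X) ⊢ =c=> s1
  s1 = 0\{a,c}\{c} + a.c.(rec X. c.(0\{a,c}\{c} + a.c.X)) ⊢ =a=> s2
  s2 = c.(rec X. c.(0\{a,c}\{c} + a.c.X)) ⊢ =c=> s0
Reachable graph of Q (3 states):
  t0 = rec X. c.(0\{a,c}\{c} + a.b.X) ⊢ =c=> t1
  t1 = 0\{a,c}\{c} + a.b.(rec X. c.(0\{a,c}\{c} + a.b.X)) ⊢ =a=> t2
  t2 = b.(rec X. c.(0\{a,c}\{c} + a.b.X)) ⊢ =b=> t0
Partition-refinement fixed point:
  B0 = {s0}
  B1 = {s1}
  B2 = {s2}
  B3 = {t0}
  B4 = {t1}
  B5 = {t2}
s0 ∈ B0, t0 ∈ B3 → different blocks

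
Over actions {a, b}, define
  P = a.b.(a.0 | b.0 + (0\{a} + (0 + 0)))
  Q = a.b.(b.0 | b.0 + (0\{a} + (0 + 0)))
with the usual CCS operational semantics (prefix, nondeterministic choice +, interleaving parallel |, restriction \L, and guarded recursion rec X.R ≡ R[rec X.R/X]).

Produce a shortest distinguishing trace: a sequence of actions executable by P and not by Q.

aba

P's transition system — 6 states:
  m0 = a.b.(a.0 | b.0 + (0\{a} + (0 + 0))) :: --a--▸ m1
  m1 = b.(a.0 | b.0 + (0\{a} + (0 + 0))) :: --b--▸ m2
  m2 = a.0 | b.0 + (0\{a} + (0 + 0)) :: --a--▸ m3, --b--▸ m4
  m3 = 0 | b.0 :: --b--▸ m5
  m4 = a.0 | 0 :: --a--▸ m5
  m5 = 0 | 0 :: (no moves)
Q's transition system — 6 states:
  n0 = a.b.(b.0 | b.0 + (0\{a} + (0 + 0))) :: --a--▸ n1
  n1 = b.(b.0 | b.0 + (0\{a} + (0 + 0))) :: --b--▸ n2
  n2 = b.0 | b.0 + (0\{a} + (0 + 0)) :: --b--▸ n3, --b--▸ n4
  n3 = 0 | b.0 :: --b--▸ n5
  n4 = b.0 | 0 :: --b--▸ n5
  n5 = 0 | 0 :: (no moves)
Run σ = ⟨aba⟩ on P: start {m0}
  after a @ step 1: {m1}
  after b @ step 2: {m2}
  after a @ step 3: {m3}
  P completes σ.
Run σ = ⟨aba⟩ on Q: start {n0}
  after a @ step 1: {n1}
  after b @ step 2: {n2}
  after a @ step 3: ∅ (Q stuck)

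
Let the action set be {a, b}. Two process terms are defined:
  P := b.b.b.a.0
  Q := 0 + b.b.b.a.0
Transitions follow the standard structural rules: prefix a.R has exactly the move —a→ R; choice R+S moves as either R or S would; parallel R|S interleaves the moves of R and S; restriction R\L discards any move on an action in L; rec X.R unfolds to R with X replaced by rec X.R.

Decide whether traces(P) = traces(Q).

trace-equivalent

P's transition system — 5 states:
  m0 = b.b.b.a.0 → —b→ m1
  m1 = b.b.a.0 → —b→ m2
  m2 = b.a.0 → —b→ m3
  m3 = a.0 → —a→ m4
  m4 = 0 → ∅
Q's transition system — 5 states:
  n0 = 0 + b.b.b.a.0 → —b→ n1
  n1 = b.b.a.0 → —b→ n2
  n2 = b.a.0 → —b→ n3
  n3 = a.0 → —a→ n4
  n4 = 0 → ∅
Coarsest stable partition (strong bisimilarity classes):
  B0 = {m0, n0}
  B1 = {m1, n1}
  B2 = {m2, n2}
  B3 = {m3, n3}
  B4 = {m4, n4}
m0 ∈ B0, n0 ∈ B0 → same block
Bisimilar ⇒ trace-equivalent.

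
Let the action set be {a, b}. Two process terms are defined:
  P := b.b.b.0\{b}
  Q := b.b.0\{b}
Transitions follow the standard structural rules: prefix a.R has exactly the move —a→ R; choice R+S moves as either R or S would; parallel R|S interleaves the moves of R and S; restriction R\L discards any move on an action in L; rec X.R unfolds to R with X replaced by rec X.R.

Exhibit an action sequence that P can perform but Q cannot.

LTS(P): 4 reachable states
  u0 = b.b.b.0\{b} :: ··b··> u1
  u1 = b.b.0\{b} :: ··b··> u2
  u2 = b.0\{b} :: ··b··> u3
  u3 = 0\{b} :: stopped
LTS(Q): 3 reachable states
  v0 = b.b.0\{b} :: ··b··> v1
  v1 = b.0\{b} :: ··b··> v2
  v2 = 0\{b} :: stopped
Executing bbb from P (initial set {u0}):
  step 1 (b): {u1}
  step 2 (b): {u2}
  step 3 (b): {u3}
  ✓ P
Executing bbb from Q (initial set {v0}):
  step 1 (b): {v1}
  step 2 (b): {v2}
  step 3 (b): ∅ (Q stuck)

bbb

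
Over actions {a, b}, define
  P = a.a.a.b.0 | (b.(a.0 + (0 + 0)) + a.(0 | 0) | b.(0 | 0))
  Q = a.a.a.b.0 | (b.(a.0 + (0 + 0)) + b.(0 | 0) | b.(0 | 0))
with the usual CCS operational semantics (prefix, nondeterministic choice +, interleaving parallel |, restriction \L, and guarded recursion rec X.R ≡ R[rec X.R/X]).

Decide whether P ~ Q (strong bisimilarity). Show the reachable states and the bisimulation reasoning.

not bisimilar

Reachable graph of P (30 states):
  u0 = a.a.a.b.0 | (b.(a.0 + (0 + 0)) + a.(0 | 0) | b.(0 | 0)) :: ··a··> u1, ··a··> u2, ··b··> u3, ··b··> u4
  u1 = a.a.a.b.0 | (0 | 0 | b.(0 | 0)) :: ··a··> u5, ··b··> u6
  u2 = a.a.b.0 | (b.(a.0 + (0 + 0)) + a.(0 | 0) | b.(0 | 0)) :: ··a··> u5, ··a··> u7, ··b··> u8, ··b··> u9
  u3 = a.a.a.b.0 | (a.(0 | 0) | (0 | 0)) :: ··a··> u6, ··a··> u8
  u4 = a.a.a.b.0 | (a.0 + (0 + 0)) :: ··a··> u10, ··a··> u9
  u5 = a.a.b.0 | (0 | 0 | b.(0 | 0)) :: ··a··> u11, ··b··> u12
  u6 = a.a.a.b.0 | (0 | 0 | (0 | 0)) :: ··a··> u12
  u7 = a.b.0 | (b.(a.0 + (0 + 0)) + a.(0 | 0) | b.(0 | 0)) :: ··a··> u11, ··a··> u13, ··b··> u14, ··b··> u15
  u8 = a.a.b.0 | (a.(0 | 0) | (0 | 0)) :: ··a··> u12, ··a··> u14
  u9 = a.a.b.0 | (a.0 + (0 + 0)) :: ··a··> u15, ··a··> u16
  u10 = a.a.a.b.0 | 0 :: ··a··> u16
  u11 = a.b.0 | (0 | 0 | b.(0 | 0)) :: ··a··> u17, ··b··> u18
  u12 = a.a.b.0 | (0 | 0 | (0 | 0)) :: ··a··> u18
  u13 = b.0 | (b.(a.0 + (0 + 0)) + a.(0 | 0) | b.(0 | 0)) :: ··a··> u17, ··b··> u19, ··b··> u20, ··b··> u21
  u14 = a.b.0 | (a.(0 | 0) | (0 | 0)) :: ··a··> u18, ··a··> u20
  u15 = a.b.0 | (a.0 + (0 + 0)) :: ··a··> u21, ··a··> u22
  u16 = a.a.b.0 | 0 :: ··a··> u22
  u17 = b.0 | (0 | 0 | b.(0 | 0)) :: ··b··> u23, ··b··> u24
  u18 = a.b.0 | (0 | 0 | (0 | 0)) :: ··a··> u24
  u19 = 0 | (b.(a.0 + (0 + 0)) + a.(0 | 0) | b.(0 | 0)) :: ··a··> u23, ··b··> u25, ··b··> u26
  u20 = b.0 | (a.(0 | 0) | (0 | 0)) :: ··a··> u24, ··b··> u25
  u21 = b.0 | (a.0 + (0 + 0)) :: ··a··> u27, ··b··> u26
  u22 = a.b.0 | 0 :: ··a··> u27
  u23 = 0 | (0 | 0 | b.(0 | 0)) :: ··b··> u28
  u24 = b.0 | (0 | 0 | (0 | 0)) :: ··b··> u28
  u25 = 0 | (a.(0 | 0) | (0 | 0)) :: ··a··> u28
  u26 = 0 | (a.0 + (0 + 0)) :: ··a··> u29
  u27 = b.0 | 0 :: ··b··> u29
  u28 = 0 | (0 | 0 | (0 | 0)) :: ∅
  u29 = 0 | 0 :: ∅
Reachable graph of Q (30 states):
  v0 = a.a.a.b.0 | (b.(a.0 + (0 + 0)) + b.(0 | 0) | b.(0 | 0)) :: ··a··> v1, ··b··> v2, ··b··> v3, ··b··> v4
  v1 = a.a.b.0 | (b.(a.0 + (0 + 0)) + b.(0 | 0) | b.(0 | 0)) :: ··a··> v5, ··b··> v6, ··b··> v7, ··b··> v8
  v2 = a.a.a.b.0 | (0 | 0 | b.(0 | 0)) :: ··a··> v6, ··b··> v9
  v3 = a.a.a.b.0 | (a.0 + (0 + 0)) :: ··a··> v10, ··a··> v7
  v4 = a.a.a.b.0 | (b.(0 | 0) | (0 | 0)) :: ··a··> v8, ··b··> v9
  v5 = a.b.0 | (b.(a.0 + (0 + 0)) + b.(0 | 0) | b.(0 | 0)) :: ··a··> v11, ··b··> v12, ··b··> v13, ··b··> v14
  v6 = a.a.b.0 | (0 | 0 | b.(0 | 0)) :: ··a··> v12, ··b··> v15
  v7 = a.a.b.0 | (a.0 + (0 + 0)) :: ··a··> v13, ··a··> v16
  v8 = a.a.b.0 | (b.(0 | 0) | (0 | 0)) :: ··a··> v14, ··b··> v15
  v9 = a.a.a.b.0 | (0 | 0 | (0 | 0)) :: ··a··> v15
  v10 = a.a.a.b.0 | 0 :: ··a··> v16
  v11 = b.0 | (b.(a.0 + (0 + 0)) + b.(0 | 0) | b.(0 | 0)) :: ··b··> v17, ··b··> v18, ··b··> v19, ··b··> v20
  v12 = a.b.0 | (0 | 0 | b.(0 | 0)) :: ··a··> v18, ··b··> v21
  v13 = a.b.0 | (a.0 + (0 + 0)) :: ··a··> v19, ··a··> v22
  v14 = a.b.0 | (b.(0 | 0) | (0 | 0)) :: ··a··> v20, ··b··> v21
  v15 = a.a.b.0 | (0 | 0 | (0 | 0)) :: ··a··> v21
  v16 = a.a.b.0 | 0 :: ··a··> v22
  v17 = 0 | (b.(a.0 + (0 + 0)) + b.(0 | 0) | b.(0 | 0)) :: ··b··> v23, ··b··> v24, ··b··> v25
  v18 = b.0 | (0 | 0 | b.(0 | 0)) :: ··b··> v23, ··b··> v26
  v19 = b.0 | (a.0 + (0 + 0)) :: ··a··> v27, ··b··> v24
  v20 = b.0 | (b.(0 | 0) | (0 | 0)) :: ··b··> v25, ··b··> v26
  v21 = a.b.0 | (0 | 0 | (0 | 0)) :: ··a··> v26
  v22 = a.b.0 | 0 :: ··a··> v27
  v23 = 0 | (0 | 0 | b.(0 | 0)) :: ··b··> v28
  v24 = 0 | (a.0 + (0 + 0)) :: ··a··> v29
  v25 = 0 | (b.(0 | 0) | (0 | 0)) :: ··b··> v28
  v26 = b.0 | (0 | 0 | (0 | 0)) :: ··b··> v28
  v27 = b.0 | 0 :: ··b··> v29
  v28 = 0 | (0 | 0 | (0 | 0)) :: ∅
  v29 = 0 | 0 :: ∅
Partition-refinement fixed point:
  B0 = {u0}
  B1 = {u1, v2, v4}
  B2 = {u10, u6, v10, v9}
  B3 = {u12, u16, v15, v16}
  B4 = {u18, u22, v21, v22}
  B5 = {u23, u24, u27, v23, v25, v26, v27}
  B6 = {u28, u29, v28, v29}
  B7 = {u5, v6, v8}
  B8 = {u11, v12, v14}
  B9 = {u17, v18, v20}
  B10 = {u3, u4, v3}
  B11 = {u8, u9, v7}
  B12 = {u14, u15, v13}
  B13 = {u19, u20, u21, v19}
  B14 = {u25, u26, v24}
  B15 = {u2}
  B16 = {u7}
  B17 = {u13}
  B18 = {v0}
  B19 = {v1}
  B20 = {v5}
  B21 = {v11}
  B22 = {v17}
u0 ∈ B0, v0 ∈ B18 → different blocks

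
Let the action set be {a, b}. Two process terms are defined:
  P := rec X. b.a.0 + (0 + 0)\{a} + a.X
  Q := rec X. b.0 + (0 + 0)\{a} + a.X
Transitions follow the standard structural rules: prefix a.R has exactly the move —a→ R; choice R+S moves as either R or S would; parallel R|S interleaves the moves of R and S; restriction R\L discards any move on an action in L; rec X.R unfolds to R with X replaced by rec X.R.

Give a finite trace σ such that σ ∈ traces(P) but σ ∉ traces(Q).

ba

LTS(P): 3 reachable states
  m0 = rec X. b.a.0 + (0 + 0)\{a} + a.X | ··a··> m0, ··b··> m1
  m1 = a.0 | ··a··> m2
  m2 = 0 | ∅
LTS(Q): 2 reachable states
  n0 = rec X. b.0 + (0 + 0)\{a} + a.X | ··a··> n0, ··b··> n1
  n1 = 0 | ∅
Run σ = ⟨ba⟩ on P: start {m0}
  [1] b ⇒ {m1}
  [2] a ⇒ {m2}
  P completes σ.
Run σ = ⟨ba⟩ on Q: start {n0}
  [1] b ⇒ {n1}
  [2] a ⇒ ∅  — Q cannot continue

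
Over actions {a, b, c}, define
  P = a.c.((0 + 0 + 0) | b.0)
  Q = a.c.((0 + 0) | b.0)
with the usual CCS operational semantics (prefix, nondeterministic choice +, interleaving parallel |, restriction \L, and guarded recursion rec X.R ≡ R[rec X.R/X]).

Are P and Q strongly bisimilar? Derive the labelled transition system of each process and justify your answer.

P's transition system — 4 states:
  p0 = a.c.((0 + 0 + 0) | b.0) :: ··a··> p1
  p1 = c.((0 + 0 + 0) | b.0) :: ··c··> p2
  p2 = (0 + 0 + 0) | b.0 :: ··b··> p3
  p3 = (0 + 0 + 0) | 0 :: ·
Q's transition system — 4 states:
  q0 = a.c.((0 + 0) | b.0) :: ··a··> q1
  q1 = c.((0 + 0) | b.0) :: ··c··> q2
  q2 = (0 + 0) | b.0 :: ··b··> q3
  q3 = (0 + 0) | 0 :: ·
Bisimilarity quotient blocks:
  B0 = {p0, q0}
  B1 = {p1, q1}
  B2 = {p2, q2}
  B3 = {p3, q3}
p0 ∈ B0, q0 ∈ B0 → same block

bisimilar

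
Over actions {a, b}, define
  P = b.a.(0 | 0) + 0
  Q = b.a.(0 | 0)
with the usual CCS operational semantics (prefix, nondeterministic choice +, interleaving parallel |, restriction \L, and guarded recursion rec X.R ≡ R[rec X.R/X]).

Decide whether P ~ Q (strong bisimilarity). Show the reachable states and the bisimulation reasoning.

LTS(P): 3 reachable states
  s0 = b.a.(0 | 0) + 0 → -b-> s1
  s1 = a.(0 | 0) → -a-> s2
  s2 = 0 | 0 → deadlocked
LTS(Q): 3 reachable states
  t0 = b.a.(0 | 0) → -b-> t1
  t1 = a.(0 | 0) → -a-> t2
  t2 = 0 | 0 → deadlocked
Coarsest stable partition (strong bisimilarity classes):
  B0 = {s0, t0}
  B1 = {s1, t1}
  B2 = {s2, t2}
s0 ∈ B0, t0 ∈ B0 → same block

YES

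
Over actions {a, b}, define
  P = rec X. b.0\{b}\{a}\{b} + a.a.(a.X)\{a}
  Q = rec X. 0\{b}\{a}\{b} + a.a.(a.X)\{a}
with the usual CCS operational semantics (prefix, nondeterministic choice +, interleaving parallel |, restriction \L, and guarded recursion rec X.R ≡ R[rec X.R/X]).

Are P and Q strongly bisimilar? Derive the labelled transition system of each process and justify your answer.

not bisimilar

LTS(P): 4 reachable states
  m0 = rec X. b.0\{b}\{a}\{b} + a.a.(a.X)\{a} | ··a··> m1, ··b··> m2
  m1 = a.(a.(rec X. b.0\{b}\{a}\{b} + a.a.(a.X)\{a}))\{a} | ··a··> m3
  m2 = 0\{b}\{a}\{b} | stopped
  m3 = (a.(rec X. b.0\{b}\{a}\{b} + a.a.(a.X)\{a}))\{a} | stopped
LTS(Q): 3 reachable states
  n0 = rec X. 0\{b}\{a}\{b} + a.a.(a.X)\{a} | ··a··> n1
  n1 = a.(a.(rec X. 0\{b}\{a}\{b} + a.a.(a.X)\{a}))\{a} | ··a··> n2
  n2 = (a.(rec X. 0\{b}\{a}\{b} + a.a.(a.X)\{a}))\{a} | stopped
Bisimilarity quotient blocks:
  B0 = {m0}
  B1 = {m1, n1}
  B2 = {m2, m3, n2}
  B3 = {n0}
m0 ∈ B0, n0 ∈ B3 → different blocks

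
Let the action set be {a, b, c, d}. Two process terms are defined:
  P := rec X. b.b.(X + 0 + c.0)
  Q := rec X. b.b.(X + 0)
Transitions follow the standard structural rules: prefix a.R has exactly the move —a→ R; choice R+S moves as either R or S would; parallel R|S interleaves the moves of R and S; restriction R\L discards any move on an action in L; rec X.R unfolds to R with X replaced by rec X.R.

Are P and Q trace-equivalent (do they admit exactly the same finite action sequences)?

trace-distinct — witness ⟨bbc⟩

Reachable graph of P (4 states):
  s0 = rec X. b.b.(X + 0 + c.0) :: --b--▸ s1
  s1 = b.((rec X. b.b.(X + 0 + c.0)) + 0 + c.0) :: --b--▸ s2
  s2 = (rec X. b.b.(X + 0 + c.0)) + 0 + c.0 :: --b--▸ s1, --c--▸ s3
  s3 = 0 :: (no moves)
Reachable graph of Q (3 states):
  t0 = rec X. b.b.(X + 0) :: --b--▸ t1
  t1 = b.((rec X. b.b.(X + 0)) + 0) :: --b--▸ t2
  t2 = (rec X. b.b.(X + 0)) + 0 :: --b--▸ t1
Run σ = ⟨bbc⟩ on P: start {s0}
  step 1 (b): {s1}
  step 2 (b): {s2}
  step 3 (c): {s3}
  — P admits the full trace.
Run σ = ⟨bbc⟩ on Q: start {t0}
  step 1 (b): {t1}
  step 2 (b): {t2}
  step 3 (c): ∅ (Q stuck)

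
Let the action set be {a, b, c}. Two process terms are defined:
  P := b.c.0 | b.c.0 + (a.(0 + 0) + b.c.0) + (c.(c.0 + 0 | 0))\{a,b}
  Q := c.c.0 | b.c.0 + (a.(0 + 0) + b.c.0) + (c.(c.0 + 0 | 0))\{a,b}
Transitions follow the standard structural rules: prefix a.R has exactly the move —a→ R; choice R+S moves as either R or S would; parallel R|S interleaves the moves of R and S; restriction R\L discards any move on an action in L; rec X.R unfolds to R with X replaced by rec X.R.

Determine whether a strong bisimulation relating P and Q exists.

NO

Reachable graph of P (14 states):
  s0 = b.c.0 | b.c.0 + (a.(0 + 0) + b.c.0) + (c.(c.0 + 0 | 0))\{a,b} :: —a→ s1, —b→ s2, —b→ s3, —b→ s4, —c→ s5
  s1 = 0 + 0 :: stopped
  s2 = b.c.0 | c.0 :: —b→ s6, —c→ s7
  s3 = c.0 :: —c→ s8
  s4 = c.0 | b.c.0 :: —b→ s6, —c→ s9
  s5 = (c.0 + 0 | 0)\{a,b} :: —c→ s10
  s6 = c.0 | c.0 :: —c→ s11, —c→ s12
  s7 = b.c.0 | 0 :: —b→ s12
  s8 = 0 :: stopped
  s9 = 0 | b.c.0 :: —b→ s11
  s10 = 0\{a,b} :: stopped
  s11 = 0 | c.0 :: —c→ s13
  s12 = c.0 | 0 :: —c→ s13
  s13 = 0 | 0 :: stopped
Reachable graph of Q (14 states):
  t0 = c.c.0 | b.c.0 + (a.(0 + 0) + b.c.0) + (c.(c.0 + 0 | 0))\{a,b} :: —a→ t1, —b→ t2, —b→ t3, —c→ t4, —c→ t5
  t1 = 0 + 0 :: stopped
  t2 = c.0 :: —c→ t6
  t3 = c.c.0 | c.0 :: —c→ t7, —c→ t8
  t4 = (c.0 + 0 | 0)\{a,b} :: —c→ t9
  t5 = c.0 | b.c.0 :: —b→ t7, —c→ t10
  t6 = 0 :: stopped
  t7 = c.0 | c.0 :: —c→ t11, —c→ t12
  t8 = c.c.0 | 0 :: —c→ t12
  t9 = 0\{a,b} :: stopped
  t10 = 0 | b.c.0 :: —b→ t11
  t11 = 0 | c.0 :: —c→ t13
  t12 = c.0 | 0 :: —c→ t13
  t13 = 0 | 0 :: stopped
Bisimilarity quotient blocks:
  B0 = {s0}
  B1 = {s2, s4, t5}
  B2 = {s7, s9, t10}
  B3 = {s11, s12, s3, s5, t11, t12, t2, t4}
  B4 = {s1, s10, s13, s8, t1, t13, t6, t9}
  B5 = {s6, t7, t8}
  B6 = {t0}
  B7 = {t3}
s0 ∈ B0, t0 ∈ B6 → different blocks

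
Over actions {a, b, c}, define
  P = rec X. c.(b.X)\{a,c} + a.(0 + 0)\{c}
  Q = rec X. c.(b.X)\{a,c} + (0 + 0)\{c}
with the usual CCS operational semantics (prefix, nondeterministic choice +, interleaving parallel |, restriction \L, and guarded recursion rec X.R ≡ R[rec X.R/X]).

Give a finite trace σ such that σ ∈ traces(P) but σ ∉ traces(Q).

LTS(P): 4 reachable states
  u0 = rec X. c.(b.X)\{a,c} + a.(0 + 0)\{c} | =a=> u1, =c=> u2
  u1 = (0 + 0)\{c} | stopped
  u2 = (b.(rec X. c.(b.X)\{a,c} + a.(0 + 0)\{c}))\{a,c} | =b=> u3
  u3 = (rec X. c.(b.X)\{a,c} + a.(0 + 0)\{c})\{a,c} | stopped
LTS(Q): 3 reachable states
  v0 = rec X. c.(b.X)\{a,c} + (0 + 0)\{c} | =c=> v1
  v1 = (b.(rec X. c.(b.X)\{a,c} + (0 + 0)\{c}))\{a,c} | =b=> v2
  v2 = (rec X. c.(b.X)\{a,c} + (0 + 0)\{c})\{a,c} | stopped
Executing a from P (initial set {u0}):
  step 1 (a): {u1}
  ✓ P
Executing a from Q (initial set {v0}):
  step 1 (a): no successor for Q

a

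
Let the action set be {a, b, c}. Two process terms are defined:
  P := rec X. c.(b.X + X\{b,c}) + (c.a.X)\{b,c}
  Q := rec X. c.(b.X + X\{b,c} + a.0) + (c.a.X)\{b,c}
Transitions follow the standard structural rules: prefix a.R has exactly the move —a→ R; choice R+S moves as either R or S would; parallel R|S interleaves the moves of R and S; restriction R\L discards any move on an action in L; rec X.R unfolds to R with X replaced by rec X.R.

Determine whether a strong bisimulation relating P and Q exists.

P ≁ Q

Reachable graph of P (2 states):
  u0 = rec X. c.(b.X + X\{b,c}) + (c.a.X)\{b,c} ⊢ -c-> u1
  u1 = b.(rec X. c.(b.X + X\{b,c}) + (c.a.X)\{b,c}) + (rec X. c.(b.X + X\{b,c}) + (c.a.X)\{b,c})\{b,c} ⊢ -b-> u0
Reachable graph of Q (3 states):
  v0 = rec X. c.(b.X + X\{b,c} + a.0) + (c.a.X)\{b,c} ⊢ -c-> v1
  v1 = b.(rec X. c.(b.X + X\{b,c} + a.0) + (c.a.X)\{b,c}) + (rec X. c.(b.X + X\{b,c} + a.0) + (c.a.X)\{b,c})\{b,c} + a.0 ⊢ -a-> v2, -b-> v0
  v2 = 0 ⊢ ∅
Bisimilarity quotient blocks:
  B0 = {u0}
  B1 = {u1}
  B2 = {v0}
  B3 = {v1}
  B4 = {v2}
u0 ∈ B0, v0 ∈ B2 → different blocks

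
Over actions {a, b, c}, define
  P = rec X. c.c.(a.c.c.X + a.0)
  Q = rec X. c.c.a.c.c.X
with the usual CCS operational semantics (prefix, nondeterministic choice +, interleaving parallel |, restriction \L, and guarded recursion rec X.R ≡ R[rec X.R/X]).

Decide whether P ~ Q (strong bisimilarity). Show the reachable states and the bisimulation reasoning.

Reachable graph of P (6 states):
  u0 = rec X. c.c.(a.c.c.X + a.0) :: -c-> u1
  u1 = c.(a.c.c.(rec X. c.c.(a.c.c.X + a.0)) + a.0) :: -c-> u2
  u2 = a.c.c.(rec X. c.c.(a.c.c.X + a.0)) + a.0 :: -a-> u3, -a-> u4
  u3 = 0 :: ·
  u4 = c.c.(rec X. c.c.(a.c.c.X + a.0)) :: -c-> u5
  u5 = c.(rec X. c.c.(a.c.c.X + a.0)) :: -c-> u0
Reachable graph of Q (5 states):
  v0 = rec X. c.c.a.c.c.X :: -c-> v1
  v1 = c.a.c.c.(rec X. c.c.a.c.c.X) :: -c-> v2
  v2 = a.c.c.(rec X. c.c.a.c.c.X) :: -a-> v3
  v3 = c.c.(rec X. c.c.a.c.c.X) :: -c-> v4
  v4 = c.(rec X. c.c.a.c.c.X) :: -c-> v0
Coarsest stable partition (strong bisimilarity classes):
  B0 = {u0}
  B1 = {u1}
  B2 = {u2}
  B3 = {u3}
  B4 = {u4}
  B5 = {u5}
  B6 = {v0}
  B7 = {v1}
  B8 = {v2}
  B9 = {v3}
  B10 = {v4}
u0 ∈ B0, v0 ∈ B6 → different blocks

P ≁ Q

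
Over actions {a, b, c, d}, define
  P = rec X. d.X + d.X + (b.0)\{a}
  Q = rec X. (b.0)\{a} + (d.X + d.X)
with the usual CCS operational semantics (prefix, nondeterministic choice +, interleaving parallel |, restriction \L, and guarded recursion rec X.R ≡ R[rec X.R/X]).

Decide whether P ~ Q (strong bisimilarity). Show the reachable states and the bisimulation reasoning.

P ~ Q

Reachable graph of P (2 states):
  s0 = rec X. d.X + d.X + (b.0)\{a} has moves ··b··> s1, ··d··> s0
  s1 = 0\{a} has moves ∅
Reachable graph of Q (2 states):
  t0 = rec X. (b.0)\{a} + (d.X + d.X) has moves ··b··> t1, ··d··> t0
  t1 = 0\{a} has moves ∅
Partition-refinement fixed point:
  B0 = {s0, t0}
  B1 = {s1, t1}
s0 ∈ B0, t0 ∈ B0 → same block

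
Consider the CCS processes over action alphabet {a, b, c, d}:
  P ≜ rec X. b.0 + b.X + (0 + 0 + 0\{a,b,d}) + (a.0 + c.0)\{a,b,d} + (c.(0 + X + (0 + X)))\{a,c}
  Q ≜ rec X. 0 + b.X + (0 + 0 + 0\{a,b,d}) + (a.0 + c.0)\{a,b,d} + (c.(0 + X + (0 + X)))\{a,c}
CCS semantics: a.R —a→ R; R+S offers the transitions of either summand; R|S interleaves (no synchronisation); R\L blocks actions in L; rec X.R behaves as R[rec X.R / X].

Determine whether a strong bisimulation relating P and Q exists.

P ≁ Q

LTS(P): 3 reachable states
  s0 = rec X. b.0 + b.X + (0 + 0 + 0\{a,b,d}) + (a.0 + c.0)\{a,b,d} + (c.(0 + X + (0 + X)))\{a,c} | --b--▸ s0, --b--▸ s1, --c--▸ s2
  s1 = 0 | stopped
  s2 = 0\{a,b,d} | stopped
LTS(Q): 2 reachable states
  t0 = rec X. 0 + b.X + (0 + 0 + 0\{a,b,d}) + (a.0 + c.0)\{a,b,d} + (c.(0 + X + (0 + X)))\{a,c} | --b--▸ t0, --c--▸ t1
  t1 = 0\{a,b,d} | stopped
Coarsest stable partition (strong bisimilarity classes):
  B0 = {s0}
  B1 = {s1, s2, t1}
  B2 = {t0}
s0 ∈ B0, t0 ∈ B2 → different blocks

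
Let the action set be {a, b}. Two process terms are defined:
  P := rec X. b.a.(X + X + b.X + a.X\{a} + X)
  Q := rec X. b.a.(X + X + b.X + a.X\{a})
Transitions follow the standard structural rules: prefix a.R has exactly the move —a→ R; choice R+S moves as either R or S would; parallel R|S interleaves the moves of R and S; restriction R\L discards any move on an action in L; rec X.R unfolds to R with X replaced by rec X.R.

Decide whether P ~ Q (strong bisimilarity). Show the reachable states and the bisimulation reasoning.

Reachable graph of P (5 states):
  m0 = rec X. b.a.(X + X + b.X + a.X\{a} + X) has moves -b-> m1
  m1 = a.((rec X. b.a.(X + X + b.X + a.X\{a} + X)) + (rec X. b.a.(X + X + b.X + a.X\{a} + X)) + b.(rec X. b.a.(X + X + b.X + a.X\{a} + X)) + a.(rec X. b.a.(X + X + b.X + a.X\{a} + X))\{a} + (rec X. b.a.(X + X + b.X + a.X\{a} + X))) has moves -a-> m2
  m2 = (rec X. b.a.(X + X + b.X + a.X\{a} + X)) + (rec X. b.a.(X + X + b.X + a.X\{a} + X)) + b.(rec X. b.a.(X + X + b.X + a.X\{a} + X)) + a.(rec X. b.a.(X + X + b.X + a.X\{a} + X))\{a} + (rec X. b.a.(X + X + b.X + a.X\{a} + X)) has moves -a-> m3, -b-> m0, -b-> m1
  m3 = (rec X. b.a.(X + X + b.X + a.X\{a} + X))\{a} has moves -b-> m4
  m4 = (a.((rec X. b.a.(X + X + b.X + a.X\{a} + X)) + (rec X. b.a.(X + X + b.X + a.X\{a} + X)) + b.(rec X. b.a.(X + X + b.X + a.X\{a} + X)) + a.(rec X. b.a.(X + X + b.X + a.X\{a} + X))\{a} + (rec X. b.a.(X + X + b.X + a.X\{a} + X))))\{a} has moves stopped
Reachable graph of Q (5 states):
  n0 = rec X. b.a.(X + X + b.X + a.X\{a}) has moves -b-> n1
  n1 = a.((rec X. b.a.(X + X + b.X + a.X\{a})) + (rec X. b.a.(X + X + b.X + a.X\{a})) + b.(rec X. b.a.(X + X + b.X + a.X\{a})) + a.(rec X. b.a.(X + X + b.X + a.X\{a}))\{a}) has moves -a-> n2
  n2 = (rec X. b.a.(X + X + b.X + a.X\{a})) + (rec X. b.a.(X + X + b.X + a.X\{a})) + b.(rec X. b.a.(X + X + b.X + a.X\{a})) + a.(rec X. b.a.(X + X + b.X + a.X\{a}))\{a} has moves -a-> n3, -b-> n0, -b-> n1
  n3 = (rec X. b.a.(X + X + b.X + a.X\{a}))\{a} has moves -b-> n4
  n4 = (a.((rec X. b.a.(X + X + b.X + a.X\{a})) + (rec X. b.a.(X + X + b.X + a.X\{a})) + b.(rec X. b.a.(X + X + b.X + a.X\{a})) + a.(rec X. b.a.(X + X + b.X + a.X\{a}))\{a}))\{a} has moves stopped
Bisimilarity quotient blocks:
  B0 = {m0, n0}
  B1 = {m1, n1}
  B2 = {m2, n2}
  B3 = {m3, n3}
  B4 = {m4, n4}
m0 ∈ B0, n0 ∈ B0 → same block

P ~ Q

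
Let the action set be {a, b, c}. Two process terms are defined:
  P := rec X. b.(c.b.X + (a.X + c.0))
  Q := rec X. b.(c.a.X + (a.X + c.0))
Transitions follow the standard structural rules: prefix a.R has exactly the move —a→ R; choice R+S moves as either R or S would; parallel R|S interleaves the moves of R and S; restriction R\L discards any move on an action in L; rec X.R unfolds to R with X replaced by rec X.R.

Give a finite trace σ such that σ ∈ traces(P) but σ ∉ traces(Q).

P's transition system — 4 states:
  u0 = rec X. b.(c.b.X + (a.X + c.0)) ⊢ -b-> u1
  u1 = c.b.(rec X. b.(c.b.X + (a.X + c.0))) + (a.(rec X. b.(c.b.X + (a.X + c.0))) + c.0) ⊢ -a-> u0, -c-> u2, -c-> u3
  u2 = 0 ⊢ (no moves)
  u3 = b.(rec X. b.(c.b.X + (a.X + c.0))) ⊢ -b-> u0
Q's transition system — 4 states:
  v0 = rec X. b.(c.a.X + (a.X + c.0)) ⊢ -b-> v1
  v1 = c.a.(rec X. b.(c.a.X + (a.X + c.0))) + (a.(rec X. b.(c.a.X + (a.X + c.0))) + c.0) ⊢ -a-> v0, -c-> v2, -c-> v3
  v2 = 0 ⊢ (no moves)
  v3 = a.(rec X. b.(c.a.X + (a.X + c.0))) ⊢ -a-> v0
Trace ⟨bcb⟩ through P, begin at {u0}:
  step 1 (b): {u1}
  step 2 (c): {u2, u3}
  step 3 (b): {u0}
  ✓ P
Trace ⟨bcb⟩ through Q, begin at {v0}:
  step 1 (b): {v1}
  step 2 (c): {v2, v3}
  step 3 (b): ∅  — Q cannot continue

bcb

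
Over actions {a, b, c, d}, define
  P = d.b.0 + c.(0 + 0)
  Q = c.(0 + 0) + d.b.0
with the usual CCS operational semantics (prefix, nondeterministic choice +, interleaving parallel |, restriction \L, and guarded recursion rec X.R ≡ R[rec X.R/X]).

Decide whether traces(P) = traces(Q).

P's transition system — 4 states:
  p0 = d.b.0 + c.(0 + 0) ⊢ —c→ p1, —d→ p2
  p1 = 0 + 0 ⊢ ∅
  p2 = b.0 ⊢ —b→ p3
  p3 = 0 ⊢ ∅
Q's transition system — 4 states:
  q0 = c.(0 + 0) + d.b.0 ⊢ —c→ q1, —d→ q2
  q1 = 0 + 0 ⊢ ∅
  q2 = b.0 ⊢ —b→ q3
  q3 = 0 ⊢ ∅
Bisimilarity quotient blocks:
  B0 = {p0, q0}
  B1 = {p2, q2}
  B2 = {p1, p3, q1, q3}
p0 ∈ B0, q0 ∈ B0 → same block
Bisimilar ⇒ trace-equivalent.

traces(P) = traces(Q)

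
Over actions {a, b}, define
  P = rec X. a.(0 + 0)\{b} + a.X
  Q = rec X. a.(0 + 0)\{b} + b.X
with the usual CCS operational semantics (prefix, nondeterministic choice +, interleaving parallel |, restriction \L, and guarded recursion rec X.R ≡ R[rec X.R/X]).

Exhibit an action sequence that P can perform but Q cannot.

P's transition system — 2 states:
  p0 = rec X. a.(0 + 0)\{b} + a.X ⊢ =a=> p0, =a=> p1
  p1 = (0 + 0)\{b} ⊢ stopped
Q's transition system — 2 states:
  q0 = rec X. a.(0 + 0)\{b} + b.X ⊢ =a=> q1, =b=> q0
  q1 = (0 + 0)\{b} ⊢ stopped
Trace ⟨aa⟩ through P, begin at {p0}:
  step 1 (a): {p0, p1}
  step 2 (a): {p0, p1}
  ✓ P
Trace ⟨aa⟩ through Q, begin at {q0}:
  step 1 (a): {q1}
  step 2 (a): ∅  — Q cannot continue

aa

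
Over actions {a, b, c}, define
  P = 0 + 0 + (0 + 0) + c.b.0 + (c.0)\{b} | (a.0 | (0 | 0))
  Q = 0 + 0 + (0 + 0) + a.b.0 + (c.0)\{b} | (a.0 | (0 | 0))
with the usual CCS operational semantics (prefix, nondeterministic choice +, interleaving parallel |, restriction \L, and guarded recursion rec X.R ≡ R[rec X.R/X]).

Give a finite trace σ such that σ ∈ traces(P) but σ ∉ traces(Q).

Reachable graph of P (6 states):
  s0 = 0 + 0 + (0 + 0) + c.b.0 + (c.0)\{b} | (a.0 | (0 | 0)) has moves =a=> s1, =c=> s2, =c=> s3
  s1 = (c.0)\{b} | (0 | (0 | 0)) has moves =c=> s4
  s2 = 0\{b} | (a.0 | (0 | 0)) has moves =a=> s4
  s3 = b.0 has moves =b=> s5
  s4 = 0\{b} | (0 | (0 | 0)) has moves (no moves)
  s5 = 0 has moves (no moves)
Reachable graph of Q (6 states):
  t0 = 0 + 0 + (0 + 0) + a.b.0 + (c.0)\{b} | (a.0 | (0 | 0)) has moves =a=> t1, =a=> t2, =c=> t3
  t1 = (c.0)\{b} | (0 | (0 | 0)) has moves =c=> t4
  t2 = b.0 has moves =b=> t5
  t3 = 0\{b} | (a.0 | (0 | 0)) has moves =a=> t4
  t4 = 0\{b} | (0 | (0 | 0)) has moves (no moves)
  t5 = 0 has moves (no moves)
Executing cb from P (initial set {s0}):
  step 1 (c): {s2, s3}
  step 2 (b): {s5}
  ✓ P
Executing cb from Q (initial set {t0}):
  step 1 (c): {t3}
  step 2 (b): ∅  — Q cannot continue

cb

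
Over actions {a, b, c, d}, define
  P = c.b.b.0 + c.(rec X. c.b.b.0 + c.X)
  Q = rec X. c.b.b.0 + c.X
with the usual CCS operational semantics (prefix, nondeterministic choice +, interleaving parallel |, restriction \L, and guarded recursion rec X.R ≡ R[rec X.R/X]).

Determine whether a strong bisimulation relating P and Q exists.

Reachable graph of P (5 states):
  p0 = c.b.b.0 + c.(rec X. c.b.b.0 + c.X) → -c-> p1, -c-> p2
  p1 = b.b.0 → -b-> p3
  p2 = rec X. c.b.b.0 + c.X → -c-> p1, -c-> p2
  p3 = b.0 → -b-> p4
  p4 = 0 → deadlocked
Reachable graph of Q (4 states):
  q0 = rec X. c.b.b.0 + c.X → -c-> q0, -c-> q1
  q1 = b.b.0 → -b-> q2
  q2 = b.0 → -b-> q3
  q3 = 0 → deadlocked
Bisimilarity quotient blocks:
  B0 = {p0, p2, q0}
  B1 = {p1, q1}
  B2 = {p3, q2}
  B3 = {p4, q3}
p0 ∈ B0, q0 ∈ B0 → same block

P ~ Q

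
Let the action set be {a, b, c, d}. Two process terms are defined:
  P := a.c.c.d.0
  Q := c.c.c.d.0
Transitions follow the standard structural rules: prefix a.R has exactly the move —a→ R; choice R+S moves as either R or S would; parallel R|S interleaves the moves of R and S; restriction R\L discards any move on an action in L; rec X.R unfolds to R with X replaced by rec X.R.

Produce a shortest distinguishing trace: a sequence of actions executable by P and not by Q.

a

Reachable graph of P (5 states):
  p0 = a.c.c.d.0 → --a--▸ p1
  p1 = c.c.d.0 → --c--▸ p2
  p2 = c.d.0 → --c--▸ p3
  p3 = d.0 → --d--▸ p4
  p4 = 0 → ·
Reachable graph of Q (5 states):
  q0 = c.c.c.d.0 → --c--▸ q1
  q1 = c.c.d.0 → --c--▸ q2
  q2 = c.d.0 → --c--▸ q3
  q3 = d.0 → --d--▸ q4
  q4 = 0 → ·
Trace ⟨a⟩ through P, begin at {p0}:
  [1] a ⇒ {p1}
  ✓ P
Trace ⟨a⟩ through Q, begin at {q0}:
  [1] a ⇒ ∅ (Q stuck)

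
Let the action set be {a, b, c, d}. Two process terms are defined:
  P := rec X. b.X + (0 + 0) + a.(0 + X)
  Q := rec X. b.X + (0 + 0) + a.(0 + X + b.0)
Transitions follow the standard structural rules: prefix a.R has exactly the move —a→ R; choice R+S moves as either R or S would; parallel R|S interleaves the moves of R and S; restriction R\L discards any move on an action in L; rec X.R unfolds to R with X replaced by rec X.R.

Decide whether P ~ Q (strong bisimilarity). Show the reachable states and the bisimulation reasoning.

P's transition system — 2 states:
  p0 = rec X. b.X + (0 + 0) + a.(0 + X) :: =a=> p1, =b=> p0
  p1 = 0 + (rec X. b.X + (0 + 0) + a.(0 + X)) :: =a=> p1, =b=> p0
Q's transition system — 3 states:
  q0 = rec X. b.X + (0 + 0) + a.(0 + X + b.0) :: =a=> q1, =b=> q0
  q1 = 0 + (rec X. b.X + (0 + 0) + a.(0 + X + b.0)) + b.0 :: =a=> q1, =b=> q0, =b=> q2
  q2 = 0 :: (no moves)
Bisimilarity quotient blocks:
  B0 = {p0, p1}
  B1 = {q0}
  B2 = {q1}
  B3 = {q2}
p0 ∈ B0, q0 ∈ B1 → different blocks

P ≁ Q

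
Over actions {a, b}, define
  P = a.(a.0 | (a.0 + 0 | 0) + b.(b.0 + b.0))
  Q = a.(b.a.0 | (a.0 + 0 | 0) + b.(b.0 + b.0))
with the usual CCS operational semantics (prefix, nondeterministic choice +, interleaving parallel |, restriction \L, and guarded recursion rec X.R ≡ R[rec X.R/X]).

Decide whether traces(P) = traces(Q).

P's transition system — 7 states:
  s0 = a.(a.0 | (a.0 + 0 | 0) + b.(b.0 + b.0)) ⊢ ··a··> s1
  s1 = a.0 | (a.0 + 0 | 0) + b.(b.0 + b.0) ⊢ ··a··> s2, ··a··> s3, ··b··> s4
  s2 = 0 | (a.0 + 0 | 0) ⊢ ··a··> s5
  s3 = a.0 | 0 ⊢ ··a··> s5
  s4 = b.0 + b.0 ⊢ ··b··> s6
  s5 = 0 | 0 ⊢ deadlocked
  s6 = 0 ⊢ deadlocked
Q's transition system — 9 states:
  t0 = a.(b.a.0 | (a.0 + 0 | 0) + b.(b.0 + b.0)) ⊢ ··a··> t1
  t1 = b.a.0 | (a.0 + 0 | 0) + b.(b.0 + b.0) ⊢ ··a··> t2, ··b··> t3, ··b··> t4
  t2 = b.a.0 | 0 ⊢ ··b··> t5
  t3 = a.0 | (a.0 + 0 | 0) ⊢ ··a··> t5, ··a··> t6
  t4 = b.0 + b.0 ⊢ ··b··> t7
  t5 = a.0 | 0 ⊢ ··a··> t8
  t6 = 0 | (a.0 + 0 | 0) ⊢ ··a··> t8
  t7 = 0 ⊢ deadlocked
  t8 = 0 | 0 ⊢ deadlocked
Trace ⟨aaa⟩ through P, begin at {s0}:
  after a @ step 1: {s1}
  after a @ step 2: {s2, s3}
  after a @ step 3: {s5}
  P completes σ.
Trace ⟨aaa⟩ through Q, begin at {t0}:
  after a @ step 1: {t1}
  after a @ step 2: {t2}
  after a @ step 3: ∅  — Q cannot continue

trace-distinct — witness ⟨aaa⟩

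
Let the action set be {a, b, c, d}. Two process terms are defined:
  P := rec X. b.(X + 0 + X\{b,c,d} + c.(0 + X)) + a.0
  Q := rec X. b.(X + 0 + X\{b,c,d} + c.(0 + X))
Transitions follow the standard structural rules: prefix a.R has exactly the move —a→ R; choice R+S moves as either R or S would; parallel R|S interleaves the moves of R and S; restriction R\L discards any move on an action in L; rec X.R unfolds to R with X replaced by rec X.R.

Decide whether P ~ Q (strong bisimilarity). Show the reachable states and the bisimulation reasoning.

P's transition system — 5 states:
  u0 = rec X. b.(X + 0 + X\{b,c,d} + c.(0 + X)) + a.0 :: --a--▸ u1, --b--▸ u2
  u1 = 0 :: (no moves)
  u2 = (rec X. b.(X + 0 + X\{b,c,d} + c.(0 + X)) + a.0) + 0 + (rec X. b.(X + 0 + X\{b,c,d} + c.(0 + X)) + a.0)\{b,c,d} + c.(0 + (rec X. b.(X + 0 + X\{b,c,d} + c.(0 + X)) + a.0)) :: --a--▸ u1, --a--▸ u3, --b--▸ u2, --c--▸ u4
  u3 = 0\{b,c,d} :: (no moves)
  u4 = 0 + (rec X. b.(X + 0 + X\{b,c,d} + c.(0 + X)) + a.0) :: --a--▸ u1, --b--▸ u2
Q's transition system — 3 states:
  v0 = rec X. b.(X + 0 + X\{b,c,d} + c.(0 + X)) :: --b--▸ v1
  v1 = (rec X. b.(X + 0 + X\{b,c,d} + c.(0 + X))) + 0 + (rec X. b.(X + 0 + X\{b,c,d} + c.(0 + X)))\{b,c,d} + c.(0 + (rec X. b.(X + 0 + X\{b,c,d} + c.(0 + X)))) :: --b--▸ v1, --c--▸ v2
  v2 = 0 + (rec X. b.(X + 0 + X\{b,c,d} + c.(0 + X))) :: --b--▸ v1
Coarsest stable partition (strong bisimilarity classes):
  B0 = {u0, u4}
  B1 = {u2}
  B2 = {u1, u3}
  B3 = {v0, v2}
  B4 = {v1}
u0 ∈ B0, v0 ∈ B3 → different blocks

P ≁ Q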